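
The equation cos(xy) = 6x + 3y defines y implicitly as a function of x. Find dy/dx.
Differentiate the relation implicitly: treat y = y(x) and apply the chain rule, so every y-derivative picks up a y' = dy/dx factor.

With everything moved to the left-hand side, differentiate term by term:
  d/dx[-6x] = -6
  d/dx[-3y] = -3·y'
  d/dx[cos(xy)] = -(x·y' + y)·sin(xy)

Separating the contributions that come from x directly and those that come through y:
  without y':      -y·sin(xy) - 6
  multiplying y':  -x·sin(xy) - 3

so (-y·sin(xy) - 6) + (-x·sin(xy) - 3)·y' = 0, and therefore
  dy/dx = -(-y·sin(xy) - 6)/(-x·sin(xy) - 3) = -(y·sin(xy) + 6)/(x·sin(xy) + 3)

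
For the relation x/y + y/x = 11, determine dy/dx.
Differentiate the relation implicitly: treat y = y(x) and apply the chain rule, so every y-derivative picks up a y' = dy/dx factor.

With everything moved to the left-hand side, differentiate term by term:
  d/dx[x/y] = -x·y'/y^2 + 1/y
  d/dx[y/x] = y'/x - y/x^2
  d/dx[-11] = 0

Separating the contributions that come from x directly and those that come through y:
  without y':      1/y - y/x^2
  multiplying y':  -x/y^2 + 1/x

so (1/y - y/x^2) + (-x/y^2 + 1/x)·y' = 0, and therefore
  dy/dx = -(1/y - y/x^2)/(-x/y^2 + 1/x)
        = -((x - y)(x + y)/(x^2y))/(-(x - y)(x + y)/(xy^2)) = y/x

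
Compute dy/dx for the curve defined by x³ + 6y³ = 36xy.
Apply d/dx to both sides, remembering that y depends on x. Each occurrence of y therefore brings in a y' = dy/dx via the chain rule.

With F(x, y) equal to the left-hand side minus the right, differentiate F term by term:
  d/dx[x^3] = 3x^2
  d/dx[-36xy] = -36x·y' - 36y
  d/dx[6y^3] = 18y^2·y'
Adding these up, d/dx[F] = 0 becomes
  (3x^2 - 36y) + (-36x + 18y^2)·y' = 0,
so isolating y',
  dy/dx = -(3x^2 - 36y)/(-36x + 18y^2) = (x^2 - 12y)/(6(2x - y^2))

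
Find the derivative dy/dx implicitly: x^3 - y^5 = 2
Take d/dx of both sides. Since y is implicitly a function of x, the chain rule attaches a y' = dy/dx factor whenever we differentiate through y.

Set F(x, y) = (left side) − (right side), so the curve is F = 0. Differentiating each term of F:
  d/dx[x^3] = 3x^2
  d/dx[-y^5] = -5y^4·y'
  d/dx[-2] = 0

Collecting, the y'-free part is the partial derivative in x and the y' coefficient is the partial derivative in y:
  ∂F/∂x = 3x^2
  ∂F/∂y = -5y^4

so d/dx[F(x, y(x))] = ∂F/∂x + (∂F/∂y)·y' = 0. Rearranging,
  dy/dx = -(∂F/∂x)/(∂F/∂y) = -(3x^2)/(-5y^4) = 3x^2/(5y^4)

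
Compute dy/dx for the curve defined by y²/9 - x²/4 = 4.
Take d/dx of both sides. Since y is implicitly a function of x, the chain rule attaches a y' = dy/dx factor whenever we differentiate through y.

Set F(x, y) = (left side) − (right side), so the curve is F = 0. Differentiating each term of F:
  d/dx[-x^2/4] = -x/2
  d/dx[y^2/9] = 2y·y'/9
  d/dx[-4] = 0

Collecting, the y'-free part is the partial derivative in x and the y' coefficient is the partial derivative in y:
  ∂F/∂x = -x/2
  ∂F/∂y = 2y/9

so d/dx[F(x, y(x))] = ∂F/∂x + (∂F/∂y)·y' = 0. Rearranging,
  dy/dx = -(∂F/∂x)/(∂F/∂y) = -(-x/2)/(2y/9) = 9x/(4y)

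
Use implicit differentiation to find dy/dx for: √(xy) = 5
Differentiate both sides with respect to x, treating y as y(x). By the chain rule, any term containing y contributes a factor of y' = dy/dx when we differentiate it.

Move every term to one side and write the relation as F(x, y) = 0. Term by term,
  d/dx[√(xy)] = √(xy)(x·y'/2 + y/2)/(xy)
  d/dx[-5] = 0

The pieces without y' make up ∂F/∂x and the coefficient of y' is ∂F/∂y:
  ∂F/∂x = √(xy)/(2x),
  ∂F/∂y = √(xy)/(2y).

Since d/dx[F] = ∂F/∂x + (∂F/∂y)·y' = 0, solve for y':
  (∂F/∂y)·y' = -∂F/∂x
  dy/dx = -(∂F/∂x)/(∂F/∂y) = -(√(xy)/(2x))/(√(xy)/(2y)) = -y/x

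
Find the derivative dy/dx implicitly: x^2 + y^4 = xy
Differentiate the relation implicitly: treat y = y(x) and apply the chain rule, so every y-derivative picks up a y' = dy/dx factor.

With everything moved to the left-hand side, differentiate term by term:
  d/dx[x^2] = 2x
  d/dx[-xy] = -x·y' - y
  d/dx[y^4] = 4y^3·y'

Separating the contributions that come from x directly and those that come through y:
  without y':      2x - y
  multiplying y':  -x + 4y^3

so (2x - y) + (-x + 4y^3)·y' = 0, and therefore
  dy/dx = -(2x - y)/(-x + 4y^3) = (2x - y)/(x - 4y^3)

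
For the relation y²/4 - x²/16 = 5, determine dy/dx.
Differentiate both sides with respect to x, treating y as y(x). By the chain rule, any term containing y contributes a factor of y' = dy/dx when we differentiate it.

Move every term to one side and write the relation as F(x, y) = 0. Term by term,
  d/dx[-x^2/16] = -x/8
  d/dx[y^2/4] = y·y'/2
  d/dx[-5] = 0

The pieces without y' make up ∂F/∂x and the coefficient of y' is ∂F/∂y:
  ∂F/∂x = -x/8,
  ∂F/∂y = y/2.

Since d/dx[F] = ∂F/∂x + (∂F/∂y)·y' = 0, solve for y':
  (∂F/∂y)·y' = -∂F/∂x
  dy/dx = -(∂F/∂x)/(∂F/∂y) = -(-x/8)/(y/2) = x/(4y)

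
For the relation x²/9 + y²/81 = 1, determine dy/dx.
Differentiate the relation implicitly: treat y = y(x) and apply the chain rule, so every y-derivative picks up a y' = dy/dx factor.

With everything moved to the left-hand side, differentiate term by term:
  d/dx[x^2/9] = 2x/9
  d/dx[y^2/81] = 2y·y'/81
  d/dx[-1] = 0

Separating the contributions that come from x directly and those that come through y:
  without y':      2x/9
  multiplying y':  2y/81

so (2x/9) + (2y/81)·y' = 0, and therefore
  dy/dx = -(2x/9)/(2y/81) = -9x/y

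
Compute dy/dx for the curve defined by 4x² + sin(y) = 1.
Differentiate the relation implicitly: treat y = y(x) and apply the chain rule, so every y-derivative picks up a y' = dy/dx factor.

With everything moved to the left-hand side, differentiate term by term:
  d/dx[4x^2] = 8x
  d/dx[sin(y)] = y'·cos(y)
  d/dx[-1] = 0

Separating the contributions that come from x directly and those that come through y:
  without y':      8x
  multiplying y':  cos(y)

so (8x) + (cos(y))·y' = 0, and therefore
  dy/dx = -(8x)/(cos(y)) = -8x/cos(y)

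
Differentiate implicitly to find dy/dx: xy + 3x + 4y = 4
Take d/dx of both sides. Since y is implicitly a function of x, the chain rule attaches a y' = dy/dx factor whenever we differentiate through y.

Set F(x, y) = (left side) − (right side), so the curve is F = 0. Differentiating each term of F:
  d/dx[xy] = x·y' + y
  d/dx[3x] = 3
  d/dx[4y] = 4·y'
  d/dx[-4] = 0

Collecting, the y'-free part is the partial derivative in x and the y' coefficient is the partial derivative in y:
  ∂F/∂x = y + 3
  ∂F/∂y = x + 4

so d/dx[F(x, y(x))] = ∂F/∂x + (∂F/∂y)·y' = 0. Rearranging,
  dy/dx = -(∂F/∂x)/(∂F/∂y) = -(y + 3)/(x + 4) = (-y - 3)/(x + 4)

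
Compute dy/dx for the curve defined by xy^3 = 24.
Take d/dx of both sides. Since y is implicitly a function of x, the chain rule attaches a y' = dy/dx factor whenever we differentiate through y.

Set F(x, y) = (left side) − (right side), so the curve is F = 0. Differentiating each term of F:
  d/dx[xy^3] = 3xy^2·y' + y^3
  d/dx[-24] = 0

Collecting, the y'-free part is the partial derivative in x and the y' coefficient is the partial derivative in y:
  ∂F/∂x = y^3
  ∂F/∂y = 3xy^2

so d/dx[F(x, y(x))] = ∂F/∂x + (∂F/∂y)·y' = 0. Rearranging,
  dy/dx = -(∂F/∂x)/(∂F/∂y) = -(y^3)/(3xy^2) = -y/(3x)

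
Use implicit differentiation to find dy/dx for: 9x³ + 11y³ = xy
Apply d/dx to both sides, remembering that y depends on x. Each occurrence of y therefore brings in a y' = dy/dx via the chain rule.

With F(x, y) equal to the left-hand side minus the right, differentiate F term by term:
  d/dx[9x^3] = 27x^2
  d/dx[-xy] = -x·y' - y
  d/dx[11y^3] = 33y^2·y'
Adding these up, d/dx[F] = 0 becomes
  (27x^2 - y) + (-x + 33y^2)·y' = 0,
so isolating y',
  dy/dx = -(27x^2 - y)/(-x + 33y^2) = (27x^2 - y)/(x - 33y^2)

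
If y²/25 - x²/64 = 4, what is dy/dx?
Take d/dx of both sides. Since y is implicitly a function of x, the chain rule attaches a y' = dy/dx factor whenever we differentiate through y.

Set F(x, y) = (left side) − (right side), so the curve is F = 0. Differentiating each term of F:
  d/dx[-x^2/64] = -x/32
  d/dx[y^2/25] = 2y·y'/25
  d/dx[-4] = 0

Collecting, the y'-free part is the partial derivative in x and the y' coefficient is the partial derivative in y:
  ∂F/∂x = -x/32
  ∂F/∂y = 2y/25

so d/dx[F(x, y(x))] = ∂F/∂x + (∂F/∂y)·y' = 0. Rearranging,
  dy/dx = -(∂F/∂x)/(∂F/∂y) = -(-x/32)/(2y/25) = 25x/(64y)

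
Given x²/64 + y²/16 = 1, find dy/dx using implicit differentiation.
Take d/dx of both sides. Since y is implicitly a function of x, the chain rule attaches a y' = dy/dx factor whenever we differentiate through y.

Set F(x, y) = (left side) − (right side), so the curve is F = 0. Differentiating each term of F:
  d/dx[x^2/64] = x/32
  d/dx[y^2/16] = y·y'/8
  d/dx[-1] = 0

Collecting, the y'-free part is the partial derivative in x and the y' coefficient is the partial derivative in y:
  ∂F/∂x = x/32
  ∂F/∂y = y/8

so d/dx[F(x, y(x))] = ∂F/∂x + (∂F/∂y)·y' = 0. Rearranging,
  dy/dx = -(∂F/∂x)/(∂F/∂y) = -(x/32)/(y/8) = -x/(4y)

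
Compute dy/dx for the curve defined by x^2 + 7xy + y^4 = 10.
Apply d/dx to both sides, remembering that y depends on x. Each occurrence of y therefore brings in a y' = dy/dx via the chain rule.

With F(x, y) equal to the left-hand side minus the right, differentiate F term by term:
  d/dx[x^2] = 2x
  d/dx[7xy] = 7x·y' + 7y
  d/dx[y^4] = 4y^3·y'
  d/dx[-10] = 0
Adding these up, d/dx[F] = 0 becomes
  (2x + 7y) + (7x + 4y^3)·y' = 0,
so isolating y',
  dy/dx = -(2x + 7y)/(7x + 4y^3) = (-2x - 7y)/(7x + 4y^3)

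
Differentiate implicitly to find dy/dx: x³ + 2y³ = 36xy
Differentiate the relation implicitly: treat y = y(x) and apply the chain rule, so every y-derivative picks up a y' = dy/dx factor.

With everything moved to the left-hand side, differentiate term by term:
  d/dx[x^3] = 3x^2
  d/dx[-36xy] = -36x·y' - 36y
  d/dx[2y^3] = 6y^2·y'

Separating the contributions that come from x directly and those that come through y:
  without y':      3x^2 - 36y
  multiplying y':  -36x + 6y^2

so (3x^2 - 36y) + (-36x + 6y^2)·y' = 0, and therefore
  dy/dx = -(3x^2 - 36y)/(-36x + 6y^2) = (x^2 - 12y)/(2(6x - y^2))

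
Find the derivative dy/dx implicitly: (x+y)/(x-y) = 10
Take d/dx of both sides. Since y is implicitly a function of x, the chain rule attaches a y' = dy/dx factor whenever we differentiate through y.

Set F(x, y) = (left side) − (right side), so the curve is F = 0. Differentiating each term of F:
  d/dx[(x + y)/(x - y)] = (y' + 1)/(x - y) + (x + y)(y' - 1)/(x - y)^2
  d/dx[-10] = 0

Collecting, the y'-free part is the partial derivative in x and the y' coefficient is the partial derivative in y:
  ∂F/∂x = 1/(x - y) - (x + y)/(x - y)^2
  ∂F/∂y = 1/(x - y) + (x + y)/(x - y)^2

so d/dx[F(x, y(x))] = ∂F/∂x + (∂F/∂y)·y' = 0. Rearranging,
  dy/dx = -(∂F/∂x)/(∂F/∂y) = -(1/(x - y) - (x + y)/(x - y)^2)/(1/(x - y) + (x + y)/(x - y)^2)
        = -(-2y/(x - y)^2)/(2x/(x - y)^2) = y/x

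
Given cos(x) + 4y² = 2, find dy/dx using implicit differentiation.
Differentiate both sides with respect to x, treating y as y(x). By the chain rule, any term containing y contributes a factor of y' = dy/dx when we differentiate it.

Move every term to one side and write the relation as F(x, y) = 0. Term by term,
  d/dx[4y^2] = 8y·y'
  d/dx[cos(x)] = -sin(x)
  d/dx[-2] = 0

The pieces without y' make up ∂F/∂x and the coefficient of y' is ∂F/∂y:
  ∂F/∂x = -sin(x),
  ∂F/∂y = 8y.

Since d/dx[F] = ∂F/∂x + (∂F/∂y)·y' = 0, solve for y':
  (∂F/∂y)·y' = -∂F/∂x
  dy/dx = -(∂F/∂x)/(∂F/∂y) = -(-sin(x))/(8y) = sin(x)/(8y)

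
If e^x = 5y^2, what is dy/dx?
Apply d/dx to both sides, remembering that y depends on x. Each occurrence of y therefore brings in a y' = dy/dx via the chain rule.

With F(x, y) equal to the left-hand side minus the right, differentiate F term by term:
  d/dx[-5y^2] = -10y·y'
  d/dx[e^(x)] = e^(x)
Adding these up, d/dx[F] = 0 becomes
  (e^(x)) + (-10y)·y' = 0,
so isolating y',
  dy/dx = -(e^(x))/(-10y) = e^(x)/(10y)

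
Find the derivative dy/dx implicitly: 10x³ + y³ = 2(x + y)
Take d/dx of both sides. Since y is implicitly a function of x, the chain rule attaches a y' = dy/dx factor whenever we differentiate through y.

Set F(x, y) = (left side) − (right side), so the curve is F = 0. Differentiating each term of F:
  d/dx[10x^3] = 30x^2
  d/dx[-2x] = -2
  d/dx[y^3] = 3y^2·y'
  d/dx[-2y] = -2·y'

Collecting, the y'-free part is the partial derivative in x and the y' coefficient is the partial derivative in y:
  ∂F/∂x = 30x^2 - 2
  ∂F/∂y = 3y^2 - 2

so d/dx[F(x, y(x))] = ∂F/∂x + (∂F/∂y)·y' = 0. Rearranging,
  dy/dx = -(∂F/∂x)/(∂F/∂y) = -(30x^2 - 2)/(3y^2 - 2) = 2(1 - 15x^2)/(3y^2 - 2)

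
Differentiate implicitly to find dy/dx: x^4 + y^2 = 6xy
Take d/dx of both sides. Since y is implicitly a function of x, the chain rule attaches a y' = dy/dx factor whenever we differentiate through y.

Set F(x, y) = (left side) − (right side), so the curve is F = 0. Differentiating each term of F:
  d/dx[x^4] = 4x^3
  d/dx[-6xy] = -6x·y' - 6y
  d/dx[y^2] = 2y·y'

Collecting, the y'-free part is the partial derivative in x and the y' coefficient is the partial derivative in y:
  ∂F/∂x = 4x^3 - 6y
  ∂F/∂y = -6x + 2y

so d/dx[F(x, y(x))] = ∂F/∂x + (∂F/∂y)·y' = 0. Rearranging,
  dy/dx = -(∂F/∂x)/(∂F/∂y) = -(4x^3 - 6y)/(-6x + 2y) = (2x^3 - 3y)/(3x - y)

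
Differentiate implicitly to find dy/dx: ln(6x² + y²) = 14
Apply d/dx to both sides, remembering that y depends on x. Each occurrence of y therefore brings in a y' = dy/dx via the chain rule.

With F(x, y) equal to the left-hand side minus the right, differentiate F term by term:
  d/dx[ln(6x^2 + y^2)] = (12x + 2y·y')/(6x^2 + y^2)
  d/dx[-14] = 0
Adding these up, d/dx[F] = 0 becomes
  (12x/(6x^2 + y^2)) + (2y/(6x^2 + y^2))·y' = 0,
so isolating y',
  dy/dx = -(12x/(6x^2 + y^2))/(2y/(6x^2 + y^2)) = -6x/y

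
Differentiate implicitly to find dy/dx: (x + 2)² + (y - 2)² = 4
Take d/dx of both sides. Since y is implicitly a function of x, the chain rule attaches a y' = dy/dx factor whenever we differentiate through y.

Set F(x, y) = (left side) − (right side), so the curve is F = 0. Differentiating each term of F:
  d/dx[(x + 2)^2] = 2x + 4
  d/dx[(y - 2)^2] = 2·y'(y - 2)
  d/dx[-4] = 0

Collecting, the y'-free part is the partial derivative in x and the y' coefficient is the partial derivative in y:
  ∂F/∂x = 2x + 4
  ∂F/∂y = 2y - 4

so d/dx[F(x, y(x))] = ∂F/∂x + (∂F/∂y)·y' = 0. Rearranging,
  dy/dx = -(∂F/∂x)/(∂F/∂y) = -(2x + 4)/(2y - 4) = (-x - 2)/(y - 2)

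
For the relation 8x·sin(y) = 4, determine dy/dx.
Differentiate the relation implicitly: treat y = y(x) and apply the chain rule, so every y-derivative picks up a y' = dy/dx factor.

With everything moved to the left-hand side, differentiate term by term:
  d/dx[8x·sin(y)] = 8x·y'·cos(y) + 8sin(y)
  d/dx[-4] = 0

Separating the contributions that come from x directly and those that come through y:
  without y':      8sin(y)
  multiplying y':  8x·cos(y)

so (8sin(y)) + (8x·cos(y))·y' = 0, and therefore
  dy/dx = -(8sin(y))/(8x·cos(y)) = -tan(y)/x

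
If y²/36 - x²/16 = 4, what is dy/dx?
Differentiate both sides with respect to x, treating y as y(x). By the chain rule, any term containing y contributes a factor of y' = dy/dx when we differentiate it.

Move every term to one side and write the relation as F(x, y) = 0. Term by term,
  d/dx[-x^2/16] = -x/8
  d/dx[y^2/36] = y·y'/18
  d/dx[-4] = 0

The pieces without y' make up ∂F/∂x and the coefficient of y' is ∂F/∂y:
  ∂F/∂x = -x/8,
  ∂F/∂y = y/18.

Since d/dx[F] = ∂F/∂x + (∂F/∂y)·y' = 0, solve for y':
  (∂F/∂y)·y' = -∂F/∂x
  dy/dx = -(∂F/∂x)/(∂F/∂y) = -(-x/8)/(y/18) = 9x/(4y)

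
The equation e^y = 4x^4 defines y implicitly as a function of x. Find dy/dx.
Take d/dx of both sides. Since y is implicitly a function of x, the chain rule attaches a y' = dy/dx factor whenever we differentiate through y.

Set F(x, y) = (left side) − (right side), so the curve is F = 0. Differentiating each term of F:
  d/dx[-4x^4] = -16x^3
  d/dx[e^(y)] = y'·e^(y)

Collecting, the y'-free part is the partial derivative in x and the y' coefficient is the partial derivative in y:
  ∂F/∂x = -16x^3
  ∂F/∂y = e^(y)

so d/dx[F(x, y(x))] = ∂F/∂x + (∂F/∂y)·y' = 0. Rearranging,
  dy/dx = -(∂F/∂x)/(∂F/∂y) = -(-16x^3)/(e^(y)) = 16x^3e^(-y)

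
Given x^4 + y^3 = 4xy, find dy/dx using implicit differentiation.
Apply d/dx to both sides, remembering that y depends on x. Each occurrence of y therefore brings in a y' = dy/dx via the chain rule.

With F(x, y) equal to the left-hand side minus the right, differentiate F term by term:
  d/dx[x^4] = 4x^3
  d/dx[-4xy] = -4x·y' - 4y
  d/dx[y^3] = 3y^2·y'
Adding these up, d/dx[F] = 0 becomes
  (4x^3 - 4y) + (-4x + 3y^2)·y' = 0,
so isolating y',
  dy/dx = -(4x^3 - 4y)/(-4x + 3y^2) = 4(x^3 - y)/(4x - 3y^2)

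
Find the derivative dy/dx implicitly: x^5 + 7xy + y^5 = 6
Take d/dx of both sides. Since y is implicitly a function of x, the chain rule attaches a y' = dy/dx factor whenever we differentiate through y.

Set F(x, y) = (left side) − (right side), so the curve is F = 0. Differentiating each term of F:
  d/dx[x^5] = 5x^4
  d/dx[7xy] = 7x·y' + 7y
  d/dx[y^5] = 5y^4·y'
  d/dx[-6] = 0

Collecting, the y'-free part is the partial derivative in x and the y' coefficient is the partial derivative in y:
  ∂F/∂x = 5x^4 + 7y
  ∂F/∂y = 7x + 5y^4

so d/dx[F(x, y(x))] = ∂F/∂x + (∂F/∂y)·y' = 0. Rearranging,
  dy/dx = -(∂F/∂x)/(∂F/∂y) = -(5x^4 + 7y)/(7x + 5y^4) = (-5x^4 - 7y)/(7x + 5y^4)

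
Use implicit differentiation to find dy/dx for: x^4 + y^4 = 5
Differentiate both sides with respect to x, treating y as y(x). By the chain rule, any term containing y contributes a factor of y' = dy/dx when we differentiate it.

Move every term to one side and write the relation as F(x, y) = 0. Term by term,
  d/dx[x^4] = 4x^3
  d/dx[y^4] = 4y^3·y'
  d/dx[-5] = 0

The pieces without y' make up ∂F/∂x and the coefficient of y' is ∂F/∂y:
  ∂F/∂x = 4x^3,
  ∂F/∂y = 4y^3.

Since d/dx[F] = ∂F/∂x + (∂F/∂y)·y' = 0, solve for y':
  (∂F/∂y)·y' = -∂F/∂x
  dy/dx = -(∂F/∂x)/(∂F/∂y) = -(4x^3)/(4y^3) = -x^3/y^3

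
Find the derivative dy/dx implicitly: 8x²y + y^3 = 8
Apply d/dx to both sides, remembering that y depends on x. Each occurrence of y therefore brings in a y' = dy/dx via the chain rule.

With F(x, y) equal to the left-hand side minus the right, differentiate F term by term:
  d/dx[8x^2y] = 8x^2·y' + 16xy
  d/dx[y^3] = 3y^2·y'
  d/dx[-8] = 0
Adding these up, d/dx[F] = 0 becomes
  (16xy) + (8x^2 + 3y^2)·y' = 0,
so isolating y',
  dy/dx = -(16xy)/(8x^2 + 3y^2) = -16xy/(8x^2 + 3y^2)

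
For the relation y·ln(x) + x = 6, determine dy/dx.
Differentiate the relation implicitly: treat y = y(x) and apply the chain rule, so every y-derivative picks up a y' = dy/dx factor.

With everything moved to the left-hand side, differentiate term by term:
  d/dx[x] = 1
  d/dx[y·ln(x)] = y'·ln(x) + y/x
  d/dx[-6] = 0

Separating the contributions that come from x directly and those that come through y:
  without y':      1 + y/x
  multiplying y':  ln(x)

so (1 + y/x) + (ln(x))·y' = 0, and therefore
  dy/dx = -(1 + y/x)/(ln(x))
        = -((x + y)/x)/(ln(x)) = (-x - y)/(x·ln(x))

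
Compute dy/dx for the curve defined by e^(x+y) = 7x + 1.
Apply d/dx to both sides, remembering that y depends on x. Each occurrence of y therefore brings in a y' = dy/dx via the chain rule.

With F(x, y) equal to the left-hand side minus the right, differentiate F term by term:
  d/dx[-7x] = -7
  d/dx[e^(x + y)] = (y' + 1)·e^(x + y)
  d/dx[-1] = 0
Adding these up, d/dx[F] = 0 becomes
  (e^(x + y) - 7) + (e^(x + y))·y' = 0,
so isolating y',
  dy/dx = -(e^(x + y) - 7)/(e^(x + y)) = 7e^(-x - y) - 1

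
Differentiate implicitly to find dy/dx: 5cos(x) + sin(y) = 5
Differentiate both sides with respect to x, treating y as y(x). By the chain rule, any term containing y contributes a factor of y' = dy/dx when we differentiate it.

Move every term to one side and write the relation as F(x, y) = 0. Term by term,
  d/dx[sin(y)] = y'·cos(y)
  d/dx[5cos(x)] = -5sin(x)
  d/dx[-5] = 0

The pieces without y' make up ∂F/∂x and the coefficient of y' is ∂F/∂y:
  ∂F/∂x = -5sin(x),
  ∂F/∂y = cos(y).

Since d/dx[F] = ∂F/∂x + (∂F/∂y)·y' = 0, solve for y':
  (∂F/∂y)·y' = -∂F/∂x
  dy/dx = -(∂F/∂x)/(∂F/∂y) = -(-5sin(x))/(cos(y)) = 5sin(x)/cos(y)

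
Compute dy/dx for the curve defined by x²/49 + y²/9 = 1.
Differentiate the relation implicitly: treat y = y(x) and apply the chain rule, so every y-derivative picks up a y' = dy/dx factor.

With everything moved to the left-hand side, differentiate term by term:
  d/dx[x^2/49] = 2x/49
  d/dx[y^2/9] = 2y·y'/9
  d/dx[-1] = 0

Separating the contributions that come from x directly and those that come through y:
  without y':      2x/49
  multiplying y':  2y/9

so (2x/49) + (2y/9)·y' = 0, and therefore
  dy/dx = -(2x/49)/(2y/9) = -9x/(49y)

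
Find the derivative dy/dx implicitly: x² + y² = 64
Differentiate both sides with respect to x, treating y as y(x). By the chain rule, any term containing y contributes a factor of y' = dy/dx when we differentiate it.

Move every term to one side and write the relation as F(x, y) = 0. Term by term,
  d/dx[x^2] = 2x
  d/dx[y^2] = 2y·y'
  d/dx[-64] = 0

The pieces without y' make up ∂F/∂x and the coefficient of y' is ∂F/∂y:
  ∂F/∂x = 2x,
  ∂F/∂y = 2y.

Since d/dx[F] = ∂F/∂x + (∂F/∂y)·y' = 0, solve for y':
  (∂F/∂y)·y' = -∂F/∂x
  dy/dx = -(∂F/∂x)/(∂F/∂y) = -(2x)/(2y) = -x/y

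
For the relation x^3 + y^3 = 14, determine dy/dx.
Differentiate both sides with respect to x, treating y as y(x). By the chain rule, any term containing y contributes a factor of y' = dy/dx when we differentiate it.

Move every term to one side and write the relation as F(x, y) = 0. Term by term,
  d/dx[x^3] = 3x^2
  d/dx[y^3] = 3y^2·y'
  d/dx[-14] = 0

The pieces without y' make up ∂F/∂x and the coefficient of y' is ∂F/∂y:
  ∂F/∂x = 3x^2,
  ∂F/∂y = 3y^2.

Since d/dx[F] = ∂F/∂x + (∂F/∂y)·y' = 0, solve for y':
  (∂F/∂y)·y' = -∂F/∂x
  dy/dx = -(∂F/∂x)/(∂F/∂y) = -(3x^2)/(3y^2) = -x^2/y^2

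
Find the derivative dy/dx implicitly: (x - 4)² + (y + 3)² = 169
Differentiate both sides with respect to x, treating y as y(x). By the chain rule, any term containing y contributes a factor of y' = dy/dx when we differentiate it.

Move every term to one side and write the relation as F(x, y) = 0. Term by term,
  d/dx[(x - 4)^2] = 2x - 8
  d/dx[(y + 3)^2] = 2·y'(y + 3)
  d/dx[-169] = 0

The pieces without y' make up ∂F/∂x and the coefficient of y' is ∂F/∂y:
  ∂F/∂x = 2x - 8,
  ∂F/∂y = 2y + 6.

Since d/dx[F] = ∂F/∂x + (∂F/∂y)·y' = 0, solve for y':
  (∂F/∂y)·y' = -∂F/∂x
  dy/dx = -(∂F/∂x)/(∂F/∂y) = -(2x - 8)/(2y + 6) = (4 - x)/(y + 3)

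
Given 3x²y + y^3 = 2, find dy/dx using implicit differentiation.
Differentiate both sides with respect to x, treating y as y(x). By the chain rule, any term containing y contributes a factor of y' = dy/dx when we differentiate it.

Move every term to one side and write the relation as F(x, y) = 0. Term by term,
  d/dx[3x^2y] = 3x^2·y' + 6xy
  d/dx[y^3] = 3y^2·y'
  d/dx[-2] = 0

The pieces without y' make up ∂F/∂x and the coefficient of y' is ∂F/∂y:
  ∂F/∂x = 6xy,
  ∂F/∂y = 3x^2 + 3y^2.

Since d/dx[F] = ∂F/∂x + (∂F/∂y)·y' = 0, solve for y':
  (∂F/∂y)·y' = -∂F/∂x
  dy/dx = -(∂F/∂x)/(∂F/∂y) = -(6xy)/(3x^2 + 3y^2) = -2xy/(x^2 + y^2)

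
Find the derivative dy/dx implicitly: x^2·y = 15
Differentiate both sides with respect to x, treating y as y(x). By the chain rule, any term containing y contributes a factor of y' = dy/dx when we differentiate it.

Move every term to one side and write the relation as F(x, y) = 0. Term by term,
  d/dx[x^2y] = x^2·y' + 2xy
  d/dx[-15] = 0

The pieces without y' make up ∂F/∂x and the coefficient of y' is ∂F/∂y:
  ∂F/∂x = 2xy,
  ∂F/∂y = x^2.

Since d/dx[F] = ∂F/∂x + (∂F/∂y)·y' = 0, solve for y':
  (∂F/∂y)·y' = -∂F/∂x
  dy/dx = -(∂F/∂x)/(∂F/∂y) = -(2xy)/(x^2) = -2y/x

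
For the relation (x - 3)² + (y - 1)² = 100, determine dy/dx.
Apply d/dx to both sides, remembering that y depends on x. Each occurrence of y therefore brings in a y' = dy/dx via the chain rule.

With F(x, y) equal to the left-hand side minus the right, differentiate F term by term:
  d/dx[(x - 3)^2] = 2x - 6
  d/dx[(y - 1)^2] = 2·y'(y - 1)
  d/dx[-100] = 0
Adding these up, d/dx[F] = 0 becomes
  (2x - 6) + (2y - 2)·y' = 0,
so isolating y',
  dy/dx = -(2x - 6)/(2y - 2) = (3 - x)/(y - 1)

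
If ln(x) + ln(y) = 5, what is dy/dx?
Take d/dx of both sides. Since y is implicitly a function of x, the chain rule attaches a y' = dy/dx factor whenever we differentiate through y.

Set F(x, y) = (left side) − (right side), so the curve is F = 0. Differentiating each term of F:
  d/dx[ln(x)] = 1/x
  d/dx[ln(y)] = y'/y
  d/dx[-5] = 0

Collecting, the y'-free part is the partial derivative in x and the y' coefficient is the partial derivative in y:
  ∂F/∂x = 1/x
  ∂F/∂y = 1/y

so d/dx[F(x, y(x))] = ∂F/∂x + (∂F/∂y)·y' = 0. Rearranging,
  dy/dx = -(∂F/∂x)/(∂F/∂y) = -(1/x)/(1/y) = -y/x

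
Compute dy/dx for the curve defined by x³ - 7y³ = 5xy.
Apply d/dx to both sides, remembering that y depends on x. Each occurrence of y therefore brings in a y' = dy/dx via the chain rule.

With F(x, y) equal to the left-hand side minus the right, differentiate F term by term:
  d/dx[x^3] = 3x^2
  d/dx[-5xy] = -5x·y' - 5y
  d/dx[-7y^3] = -21y^2·y'
Adding these up, d/dx[F] = 0 becomes
  (3x^2 - 5y) + (-5x - 21y^2)·y' = 0,
so isolating y',
  dy/dx = -(3x^2 - 5y)/(-5x - 21y^2) = (3x^2 - 5y)/(5x + 21y^2)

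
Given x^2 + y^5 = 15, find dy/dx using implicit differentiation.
Differentiate the relation implicitly: treat y = y(x) and apply the chain rule, so every y-derivative picks up a y' = dy/dx factor.

With everything moved to the left-hand side, differentiate term by term:
  d/dx[x^2] = 2x
  d/dx[y^5] = 5y^4·y'
  d/dx[-15] = 0

Separating the contributions that come from x directly and those that come through y:
  without y':      2x
  multiplying y':  5y^4

so (2x) + (5y^4)·y' = 0, and therefore
  dy/dx = -(2x)/(5y^4) = -2x/(5y^4)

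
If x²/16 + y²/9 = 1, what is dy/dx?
Differentiate both sides with respect to x, treating y as y(x). By the chain rule, any term containing y contributes a factor of y' = dy/dx when we differentiate it.

Move every term to one side and write the relation as F(x, y) = 0. Term by term,
  d/dx[x^2/16] = x/8
  d/dx[y^2/9] = 2y·y'/9
  d/dx[-1] = 0

The pieces without y' make up ∂F/∂x and the coefficient of y' is ∂F/∂y:
  ∂F/∂x = x/8,
  ∂F/∂y = 2y/9.

Since d/dx[F] = ∂F/∂x + (∂F/∂y)·y' = 0, solve for y':
  (∂F/∂y)·y' = -∂F/∂x
  dy/dx = -(∂F/∂x)/(∂F/∂y) = -(x/8)/(2y/9) = -9x/(16y)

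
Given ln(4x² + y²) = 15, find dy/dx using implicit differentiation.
Apply d/dx to both sides, remembering that y depends on x. Each occurrence of y therefore brings in a y' = dy/dx via the chain rule.

With F(x, y) equal to the left-hand side minus the right, differentiate F term by term:
  d/dx[ln(4x^2 + y^2)] = (8x + 2y·y')/(4x^2 + y^2)
  d/dx[-15] = 0
Adding these up, d/dx[F] = 0 becomes
  (8x/(4x^2 + y^2)) + (2y/(4x^2 + y^2))·y' = 0,
so isolating y',
  dy/dx = -(8x/(4x^2 + y^2))/(2y/(4x^2 + y^2)) = -4x/y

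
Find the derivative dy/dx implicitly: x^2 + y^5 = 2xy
Take d/dx of both sides. Since y is implicitly a function of x, the chain rule attaches a y' = dy/dx factor whenever we differentiate through y.

Set F(x, y) = (left side) − (right side), so the curve is F = 0. Differentiating each term of F:
  d/dx[x^2] = 2x
  d/dx[-2xy] = -2x·y' - 2y
  d/dx[y^5] = 5y^4·y'

Collecting, the y'-free part is the partial derivative in x and the y' coefficient is the partial derivative in y:
  ∂F/∂x = 2x - 2y
  ∂F/∂y = -2x + 5y^4

so d/dx[F(x, y(x))] = ∂F/∂x + (∂F/∂y)·y' = 0. Rearranging,
  dy/dx = -(∂F/∂x)/(∂F/∂y) = -(2x - 2y)/(-2x + 5y^4) = 2(x - y)/(2x - 5y^4)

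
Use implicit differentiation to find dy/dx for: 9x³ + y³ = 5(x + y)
Apply d/dx to both sides, remembering that y depends on x. Each occurrence of y therefore brings in a y' = dy/dx via the chain rule.

With F(x, y) equal to the left-hand side minus the right, differentiate F term by term:
  d/dx[9x^3] = 27x^2
  d/dx[-5x] = -5
  d/dx[y^3] = 3y^2·y'
  d/dx[-5y] = -5·y'
Adding these up, d/dx[F] = 0 becomes
  (27x^2 - 5) + (3y^2 - 5)·y' = 0,
so isolating y',
  dy/dx = -(27x^2 - 5)/(3y^2 - 5) = (5 - 27x^2)/(3y^2 - 5)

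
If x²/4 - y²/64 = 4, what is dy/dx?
Apply d/dx to both sides, remembering that y depends on x. Each occurrence of y therefore brings in a y' = dy/dx via the chain rule.

With F(x, y) equal to the left-hand side minus the right, differentiate F term by term:
  d/dx[x^2/4] = x/2
  d/dx[-y^2/64] = -y·y'/32
  d/dx[-4] = 0
Adding these up, d/dx[F] = 0 becomes
  (x/2) + (-y/32)·y' = 0,
so isolating y',
  dy/dx = -(x/2)/(-y/32) = 16x/y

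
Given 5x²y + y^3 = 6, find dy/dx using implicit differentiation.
Differentiate both sides with respect to x, treating y as y(x). By the chain rule, any term containing y contributes a factor of y' = dy/dx when we differentiate it.

Move every term to one side and write the relation as F(x, y) = 0. Term by term,
  d/dx[5x^2y] = 5x^2·y' + 10xy
  d/dx[y^3] = 3y^2·y'
  d/dx[-6] = 0

The pieces without y' make up ∂F/∂x and the coefficient of y' is ∂F/∂y:
  ∂F/∂x = 10xy,
  ∂F/∂y = 5x^2 + 3y^2.

Since d/dx[F] = ∂F/∂x + (∂F/∂y)·y' = 0, solve for y':
  (∂F/∂y)·y' = -∂F/∂x
  dy/dx = -(∂F/∂x)/(∂F/∂y) = -(10xy)/(5x^2 + 3y^2) = -10xy/(5x^2 + 3y^2)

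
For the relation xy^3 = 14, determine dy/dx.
Take d/dx of both sides. Since y is implicitly a function of x, the chain rule attaches a y' = dy/dx factor whenever we differentiate through y.

Set F(x, y) = (left side) − (right side), so the curve is F = 0. Differentiating each term of F:
  d/dx[xy^3] = 3xy^2·y' + y^3
  d/dx[-14] = 0

Collecting, the y'-free part is the partial derivative in x and the y' coefficient is the partial derivative in y:
  ∂F/∂x = y^3
  ∂F/∂y = 3xy^2

so d/dx[F(x, y(x))] = ∂F/∂x + (∂F/∂y)·y' = 0. Rearranging,
  dy/dx = -(∂F/∂x)/(∂F/∂y) = -(y^3)/(3xy^2) = -y/(3x)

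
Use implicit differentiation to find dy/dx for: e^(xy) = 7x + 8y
Differentiate both sides with respect to x, treating y as y(x). By the chain rule, any term containing y contributes a factor of y' = dy/dx when we differentiate it.

Move every term to one side and write the relation as F(x, y) = 0. Term by term,
  d/dx[-7x] = -7
  d/dx[-8y] = -8·y'
  d/dx[e^(xy)] = (x·y' + y)·e^(xy)

The pieces without y' make up ∂F/∂x and the coefficient of y' is ∂F/∂y:
  ∂F/∂x = y·e^(xy) - 7,
  ∂F/∂y = x·e^(xy) - 8.

Since d/dx[F] = ∂F/∂x + (∂F/∂y)·y' = 0, solve for y':
  (∂F/∂y)·y' = -∂F/∂x
  dy/dx = -(∂F/∂x)/(∂F/∂y) = -(y·e^(xy) - 7)/(x·e^(xy) - 8) = (-y·e^(xy) + 7)/(x·e^(xy) - 8)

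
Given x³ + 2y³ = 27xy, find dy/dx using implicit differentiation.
Differentiate the relation implicitly: treat y = y(x) and apply the chain rule, so every y-derivative picks up a y' = dy/dx factor.

With everything moved to the left-hand side, differentiate term by term:
  d/dx[x^3] = 3x^2
  d/dx[-27xy] = -27x·y' - 27y
  d/dx[2y^3] = 6y^2·y'

Separating the contributions that come from x directly and those that come through y:
  without y':      3x^2 - 27y
  multiplying y':  -27x + 6y^2

so (3x^2 - 27y) + (-27x + 6y^2)·y' = 0, and therefore
  dy/dx = -(3x^2 - 27y)/(-27x + 6y^2) = (x^2 - 9y)/(9x - 2y^2)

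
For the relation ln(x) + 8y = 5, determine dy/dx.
Apply d/dx to both sides, remembering that y depends on x. Each occurrence of y therefore brings in a y' = dy/dx via the chain rule.

With F(x, y) equal to the left-hand side minus the right, differentiate F term by term:
  d/dx[8y] = 8·y'
  d/dx[ln(x)] = 1/x
  d/dx[-5] = 0
Adding these up, d/dx[F] = 0 becomes
  (1/x) + (8)·y' = 0,
so isolating y',
  dy/dx = -(1/x)/(8) = -1/(8x)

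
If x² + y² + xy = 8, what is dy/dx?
Differentiate both sides with respect to x, treating y as y(x). By the chain rule, any term containing y contributes a factor of y' = dy/dx when we differentiate it.

Move every term to one side and write the relation as F(x, y) = 0. Term by term,
  d/dx[x^2] = 2x
  d/dx[xy] = x·y' + y
  d/dx[y^2] = 2y·y'
  d/dx[-8] = 0

The pieces without y' make up ∂F/∂x and the coefficient of y' is ∂F/∂y:
  ∂F/∂x = 2x + y,
  ∂F/∂y = x + 2y.

Since d/dx[F] = ∂F/∂x + (∂F/∂y)·y' = 0, solve for y':
  (∂F/∂y)·y' = -∂F/∂x
  dy/dx = -(∂F/∂x)/(∂F/∂y) = -(2x + y)/(x + 2y) = (-2x - y)/(x + 2y)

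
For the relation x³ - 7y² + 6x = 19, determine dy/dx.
Take d/dx of both sides. Since y is implicitly a function of x, the chain rule attaches a y' = dy/dx factor whenever we differentiate through y.

Set F(x, y) = (left side) − (right side), so the curve is F = 0. Differentiating each term of F:
  d/dx[x^3] = 3x^2
  d/dx[6x] = 6
  d/dx[-7y^2] = -14y·y'
  d/dx[-19] = 0

Collecting, the y'-free part is the partial derivative in x and the y' coefficient is the partial derivative in y:
  ∂F/∂x = 3x^2 + 6
  ∂F/∂y = -14y

so d/dx[F(x, y(x))] = ∂F/∂x + (∂F/∂y)·y' = 0. Rearranging,
  dy/dx = -(∂F/∂x)/(∂F/∂y) = -(3x^2 + 6)/(-14y) = 3(x^2 + 2)/(14y)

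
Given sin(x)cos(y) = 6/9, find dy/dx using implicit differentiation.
Take d/dx of both sides. Since y is implicitly a function of x, the chain rule attaches a y' = dy/dx factor whenever we differentiate through y.

Set F(x, y) = (left side) − (right side), so the curve is F = 0. Differentiating each term of F:
  d/dx[sin(x)·cos(y)] = -y'·sin(x)·sin(y) + cos(x)·cos(y)
  d/dx[-2/3] = 0

Collecting, the y'-free part is the partial derivative in x and the y' coefficient is the partial derivative in y:
  ∂F/∂x = cos(x)·cos(y)
  ∂F/∂y = -sin(x)·sin(y)

so d/dx[F(x, y(x))] = ∂F/∂x + (∂F/∂y)·y' = 0. Rearranging,
  dy/dx = -(∂F/∂x)/(∂F/∂y) = -(cos(x)·cos(y))/(-sin(x)·sin(y)) = 1/(tan(x)·tan(y))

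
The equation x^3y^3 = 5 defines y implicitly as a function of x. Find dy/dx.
Apply d/dx to both sides, remembering that y depends on x. Each occurrence of y therefore brings in a y' = dy/dx via the chain rule.

With F(x, y) equal to the left-hand side minus the right, differentiate F term by term:
  d/dx[x^3y^3] = 3x^3y^2·y' + 3x^2y^3
  d/dx[-5] = 0
Adding these up, d/dx[F] = 0 becomes
  (3x^2y^3) + (3x^3y^2)·y' = 0,
so isolating y',
  dy/dx = -(3x^2y^3)/(3x^3y^2) = -y/x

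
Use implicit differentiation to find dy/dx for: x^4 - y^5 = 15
Take d/dx of both sides. Since y is implicitly a function of x, the chain rule attaches a y' = dy/dx factor whenever we differentiate through y.

Set F(x, y) = (left side) − (right side), so the curve is F = 0. Differentiating each term of F:
  d/dx[x^4] = 4x^3
  d/dx[-y^5] = -5y^4·y'
  d/dx[-15] = 0

Collecting, the y'-free part is the partial derivative in x and the y' coefficient is the partial derivative in y:
  ∂F/∂x = 4x^3
  ∂F/∂y = -5y^4

so d/dx[F(x, y(x))] = ∂F/∂x + (∂F/∂y)·y' = 0. Rearranging,
  dy/dx = -(∂F/∂x)/(∂F/∂y) = -(4x^3)/(-5y^4) = 4x^3/(5y^4)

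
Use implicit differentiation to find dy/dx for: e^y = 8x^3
Take d/dx of both sides. Since y is implicitly a function of x, the chain rule attaches a y' = dy/dx factor whenever we differentiate through y.

Set F(x, y) = (left side) − (right side), so the curve is F = 0. Differentiating each term of F:
  d/dx[-8x^3] = -24x^2
  d/dx[e^(y)] = y'·e^(y)

Collecting, the y'-free part is the partial derivative in x and the y' coefficient is the partial derivative in y:
  ∂F/∂x = -24x^2
  ∂F/∂y = e^(y)

so d/dx[F(x, y(x))] = ∂F/∂x + (∂F/∂y)·y' = 0. Rearranging,
  dy/dx = -(∂F/∂x)/(∂F/∂y) = -(-24x^2)/(e^(y)) = 24x^2e^(-y)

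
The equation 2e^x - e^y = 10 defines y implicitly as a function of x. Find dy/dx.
Apply d/dx to both sides, remembering that y depends on x. Each occurrence of y therefore brings in a y' = dy/dx via the chain rule.

With F(x, y) equal to the left-hand side minus the right, differentiate F term by term:
  d/dx[2e^(x)] = 2e^(x)
  d/dx[-e^(y)] = -y'·e^(y)
  d/dx[-10] = 0
Adding these up, d/dx[F] = 0 becomes
  (2e^(x)) + (-e^(y))·y' = 0,
so isolating y',
  dy/dx = -(2e^(x))/(-e^(y)) = 2e^(x - y)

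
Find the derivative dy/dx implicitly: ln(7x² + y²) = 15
Take d/dx of both sides. Since y is implicitly a function of x, the chain rule attaches a y' = dy/dx factor whenever we differentiate through y.

Set F(x, y) = (left side) − (right side), so the curve is F = 0. Differentiating each term of F:
  d/dx[ln(7x^2 + y^2)] = (14x + 2y·y')/(7x^2 + y^2)
  d/dx[-15] = 0

Collecting, the y'-free part is the partial derivative in x and the y' coefficient is the partial derivative in y:
  ∂F/∂x = 14x/(7x^2 + y^2)
  ∂F/∂y = 2y/(7x^2 + y^2)

so d/dx[F(x, y(x))] = ∂F/∂x + (∂F/∂y)·y' = 0. Rearranging,
  dy/dx = -(∂F/∂x)/(∂F/∂y) = -(14x/(7x^2 + y^2))/(2y/(7x^2 + y^2)) = -7x/y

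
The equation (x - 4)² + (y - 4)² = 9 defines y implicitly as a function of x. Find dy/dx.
Differentiate both sides with respect to x, treating y as y(x). By the chain rule, any term containing y contributes a factor of y' = dy/dx when we differentiate it.

Move every term to one side and write the relation as F(x, y) = 0. Term by term,
  d/dx[(x - 4)^2] = 2x - 8
  d/dx[(y - 4)^2] = 2·y'(y - 4)
  d/dx[-9] = 0

The pieces without y' make up ∂F/∂x and the coefficient of y' is ∂F/∂y:
  ∂F/∂x = 2x - 8,
  ∂F/∂y = 2y - 8.

Since d/dx[F] = ∂F/∂x + (∂F/∂y)·y' = 0, solve for y':
  (∂F/∂y)·y' = -∂F/∂x
  dy/dx = -(∂F/∂x)/(∂F/∂y) = -(2x - 8)/(2y - 8) = (4 - x)/(y - 4)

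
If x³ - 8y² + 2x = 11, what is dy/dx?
Take d/dx of both sides. Since y is implicitly a function of x, the chain rule attaches a y' = dy/dx factor whenever we differentiate through y.

Set F(x, y) = (left side) − (right side), so the curve is F = 0. Differentiating each term of F:
  d/dx[x^3] = 3x^2
  d/dx[2x] = 2
  d/dx[-8y^2] = -16y·y'
  d/dx[-11] = 0

Collecting, the y'-free part is the partial derivative in x and the y' coefficient is the partial derivative in y:
  ∂F/∂x = 3x^2 + 2
  ∂F/∂y = -16y

so d/dx[F(x, y(x))] = ∂F/∂x + (∂F/∂y)·y' = 0. Rearranging,
  dy/dx = -(∂F/∂x)/(∂F/∂y) = -(3x^2 + 2)/(-16y) = (3x^2 + 2)/(16y)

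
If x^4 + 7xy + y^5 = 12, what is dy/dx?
Differentiate the relation implicitly: treat y = y(x) and apply the chain rule, so every y-derivative picks up a y' = dy/dx factor.

With everything moved to the left-hand side, differentiate term by term:
  d/dx[x^4] = 4x^3
  d/dx[7xy] = 7x·y' + 7y
  d/dx[y^5] = 5y^4·y'
  d/dx[-12] = 0

Separating the contributions that come from x directly and those that come through y:
  without y':      4x^3 + 7y
  multiplying y':  7x + 5y^4

so (4x^3 + 7y) + (7x + 5y^4)·y' = 0, and therefore
  dy/dx = -(4x^3 + 7y)/(7x + 5y^4) = (-4x^3 - 7y)/(7x + 5y^4)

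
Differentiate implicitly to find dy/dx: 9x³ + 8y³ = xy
Differentiate both sides with respect to x, treating y as y(x). By the chain rule, any term containing y contributes a factor of y' = dy/dx when we differentiate it.

Move every term to one side and write the relation as F(x, y) = 0. Term by term,
  d/dx[9x^3] = 27x^2
  d/dx[-xy] = -x·y' - y
  d/dx[8y^3] = 24y^2·y'

The pieces without y' make up ∂F/∂x and the coefficient of y' is ∂F/∂y:
  ∂F/∂x = 27x^2 - y,
  ∂F/∂y = -x + 24y^2.

Since d/dx[F] = ∂F/∂x + (∂F/∂y)·y' = 0, solve for y':
  (∂F/∂y)·y' = -∂F/∂x
  dy/dx = -(∂F/∂x)/(∂F/∂y) = -(27x^2 - y)/(-x + 24y^2) = (27x^2 - y)/(x - 24y^2)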